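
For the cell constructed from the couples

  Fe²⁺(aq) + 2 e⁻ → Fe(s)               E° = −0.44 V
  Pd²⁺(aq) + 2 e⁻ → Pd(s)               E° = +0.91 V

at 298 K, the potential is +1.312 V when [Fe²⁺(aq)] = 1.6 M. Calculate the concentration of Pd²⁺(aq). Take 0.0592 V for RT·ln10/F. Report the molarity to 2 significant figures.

0.083 M

Pd²⁺/Pd is the cathode (higher E°); E°cell = +0.91 − (−0.44) = +1.35 V with n = 2.
Rearranging E = E° − (0.0592/n)·log Q gives log Q = 2(+1.35 − (+1.312))/0.0592 = 1.284.
For Pd²⁺(aq) + Fe(s) → Pd(s) + Fe²⁺(aq), the reaction quotient is Q = [Fe²⁺(aq)] / [Pd²⁺(aq)].
Substituting the known concentrations and solving, log [Pd²⁺(aq)] = −1.080 and [Pd²⁺(aq)] = 0.083 M.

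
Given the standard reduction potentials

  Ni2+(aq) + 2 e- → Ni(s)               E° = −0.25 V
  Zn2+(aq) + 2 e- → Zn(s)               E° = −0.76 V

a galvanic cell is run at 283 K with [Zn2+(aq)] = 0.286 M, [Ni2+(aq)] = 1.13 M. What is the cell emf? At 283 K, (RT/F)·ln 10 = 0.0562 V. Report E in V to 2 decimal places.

The Ni²⁺/Ni couple has the more positive E°, so it is the cathode; Zn²⁺/Zn is the anode.
E°cell = E°cat − E°an = −0.25 − (−0.76) = +0.51 V; n = 2.
For the overall reaction Ni2+(aq) + Zn(s) → Ni(s) + Zn2+(aq), Q = [Zn2+(aq)] / [Ni2+(aq)] = 0.253, giving log Q = −0.597.
E = E° − (0.0562/n)·log Q = +0.51 − (0.0562/2)(−0.597) = +0.53 V.

+0.53 V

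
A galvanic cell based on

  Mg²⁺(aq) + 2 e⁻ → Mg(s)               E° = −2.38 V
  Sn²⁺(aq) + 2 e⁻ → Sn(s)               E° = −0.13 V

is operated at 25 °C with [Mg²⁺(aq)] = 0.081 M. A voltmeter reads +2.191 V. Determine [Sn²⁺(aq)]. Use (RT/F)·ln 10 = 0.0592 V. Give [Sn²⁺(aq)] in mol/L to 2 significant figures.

The Sn²⁺/Sn couple has the larger reduction potential, so it is the cathode: E°cell = −0.13 − (−2.38) = +2.25 V and n = 2.
Since E = E° − (0.0592/n)·log Q, log Q = n(E° − E)/0.0592 = 1.993.
Balancing electrons gives Sn²⁺(aq) + Mg(s) → Sn(s) + Mg²⁺(aq); thus Q = [Mg²⁺(aq)] / [Sn²⁺(aq)].
Substituting the known concentrations and solving, log [Sn²⁺(aq)] = −3.085 and [Sn²⁺(aq)] = 0.00082 M.

0.00082 M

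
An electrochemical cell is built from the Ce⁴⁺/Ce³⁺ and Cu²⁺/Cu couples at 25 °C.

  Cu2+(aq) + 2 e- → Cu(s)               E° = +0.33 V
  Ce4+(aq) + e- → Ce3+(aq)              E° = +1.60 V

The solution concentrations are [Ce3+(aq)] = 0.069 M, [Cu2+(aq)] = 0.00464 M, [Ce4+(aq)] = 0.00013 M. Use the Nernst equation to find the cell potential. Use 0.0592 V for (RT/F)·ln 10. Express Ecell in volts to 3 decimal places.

The Ce⁴⁺/Ce³⁺ couple has the more positive E°, so it is the cathode; Cu²⁺/Cu is the anode.
E°cell = E°cat − E°an = +1.60 − (+0.33) = +1.27 V; n = 2.
Balancing gives 2 Ce4+(aq) + Cu(s) → 2 Ce3+(aq) + Cu2+(aq); hence Q = ([Ce3+(aq)]^2·[Cu2+(aq)]) / [Ce4+(aq)]^2 = 1.31×10^3 (log Q = 3.116).
Applying E = E° − (RT ln10/nF)·log Q gives +1.27 − (0.0592/2)(3.116) = +1.178 V.

+1.178 V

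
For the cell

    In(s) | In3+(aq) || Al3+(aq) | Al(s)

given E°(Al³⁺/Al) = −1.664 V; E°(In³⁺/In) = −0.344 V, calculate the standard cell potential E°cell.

By convention the left-hand electrode in cell notation is the anode (oxidation) and the right-hand electrode is the cathode (reduction).
E°cell = E°(right) − E°(left) = −1.664 − (−0.344) = −1.320 V.
The negative sign shows that, as written, the cell would require an external voltage to drive the reaction.

−1.320 V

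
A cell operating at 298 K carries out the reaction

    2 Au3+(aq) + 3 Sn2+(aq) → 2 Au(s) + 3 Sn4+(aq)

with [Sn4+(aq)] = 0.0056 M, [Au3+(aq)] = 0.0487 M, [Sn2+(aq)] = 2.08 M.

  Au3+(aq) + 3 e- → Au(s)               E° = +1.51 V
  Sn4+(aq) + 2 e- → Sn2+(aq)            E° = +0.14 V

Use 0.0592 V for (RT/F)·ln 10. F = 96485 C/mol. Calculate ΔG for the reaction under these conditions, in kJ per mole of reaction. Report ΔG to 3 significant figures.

E°cell = +1.51 − (+0.14) = +1.37 V; the balanced reaction transfers n = 6 electrons.
Here Q = [Sn4+(aq)]^3 / ([Au3+(aq)]^2·[Sn2+(aq)]^3) = 8.23×10^−6 (log Q = −5.085), giving E = +1.37 − (0.0592/6)·(−5.085) = +1.4202 V.
Then ΔG = −nFE = −6 × 96485 × +1.4202 J/mol = −822 kJ/mol.

−822 kJ/mol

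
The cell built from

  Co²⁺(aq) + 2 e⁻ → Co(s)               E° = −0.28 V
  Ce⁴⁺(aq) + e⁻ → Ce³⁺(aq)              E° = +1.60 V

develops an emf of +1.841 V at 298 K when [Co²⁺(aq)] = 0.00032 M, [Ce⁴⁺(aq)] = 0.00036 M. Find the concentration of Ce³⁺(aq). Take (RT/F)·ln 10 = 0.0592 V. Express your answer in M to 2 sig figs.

0.092 M

Ce⁴⁺/Ce³⁺ is the cathode (higher E°); E°cell = +1.60 − (−0.28) = +1.88 V with n = 2.
Since E = E° − (0.0592/n)·log Q, log Q = n(E° − E)/0.0592 = 1.318.
For 2 Ce⁴⁺(aq) + Co(s) → 2 Ce³⁺(aq) + Co²⁺(aq), the reaction quotient is Q = ([Ce³⁺(aq)]^2·[Co²⁺(aq)]) / [Ce⁴⁺(aq)]^2.
Isolating [Ce³⁺(aq)] in Q = 10^{1.318} yields log [Ce³⁺(aq)] = −1.037, i.e. 0.092 M.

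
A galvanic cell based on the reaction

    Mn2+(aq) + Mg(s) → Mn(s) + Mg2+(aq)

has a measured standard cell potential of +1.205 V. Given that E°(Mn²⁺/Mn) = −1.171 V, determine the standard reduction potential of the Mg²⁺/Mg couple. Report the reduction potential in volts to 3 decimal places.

−2.376 V

In the reaction as written the Mn²⁺/Mn couple is reduced (cathode) and Mg²⁺/Mg is oxidized (anode), so E°cell = E°(Mn²⁺/Mn) − E°(Mg²⁺/Mg).
E°(Mg²⁺/Mg) = E°(cathode) − E°cell = −1.171 − (+1.205) = −2.376 V.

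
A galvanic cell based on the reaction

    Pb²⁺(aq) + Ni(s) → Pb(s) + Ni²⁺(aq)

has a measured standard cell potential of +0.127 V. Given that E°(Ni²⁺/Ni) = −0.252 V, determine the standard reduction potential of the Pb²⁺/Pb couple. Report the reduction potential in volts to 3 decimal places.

−0.125 V

In the reaction as written the Pb²⁺/Pb couple is reduced (cathode) and Ni²⁺/Ni is oxidized (anode), so E°cell = E°(Pb²⁺/Pb) − E°(Ni²⁺/Ni).
E°(Pb²⁺/Pb) = E°cell + E°(anode) = +0.127 + (−0.252) = −0.125 V.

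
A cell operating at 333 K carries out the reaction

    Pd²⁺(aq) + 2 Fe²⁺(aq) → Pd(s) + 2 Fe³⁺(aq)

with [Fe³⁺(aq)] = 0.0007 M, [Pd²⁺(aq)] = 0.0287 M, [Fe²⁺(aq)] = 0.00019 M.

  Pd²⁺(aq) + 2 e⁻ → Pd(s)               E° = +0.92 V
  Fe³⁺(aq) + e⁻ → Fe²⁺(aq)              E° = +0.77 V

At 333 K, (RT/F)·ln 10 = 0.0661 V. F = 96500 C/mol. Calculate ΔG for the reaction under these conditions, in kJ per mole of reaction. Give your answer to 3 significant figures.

With Pd²⁺/Pd reduced at the cathode, E°cell = +0.92 − (+0.77) = +0.15 V and n = 2.
The reaction quotient is [Fe³⁺(aq)]^2 / ([Pd²⁺(aq)]·[Fe²⁺(aq)]^2) = 473; by Nernst, E = +0.15 − (0.0661/2)(2.675) = +0.0616 V.
ΔG = −nFE = −(2)(96500)(+0.0616) J/mol = −11.9 kJ/mol.

−11.9 kJ/mol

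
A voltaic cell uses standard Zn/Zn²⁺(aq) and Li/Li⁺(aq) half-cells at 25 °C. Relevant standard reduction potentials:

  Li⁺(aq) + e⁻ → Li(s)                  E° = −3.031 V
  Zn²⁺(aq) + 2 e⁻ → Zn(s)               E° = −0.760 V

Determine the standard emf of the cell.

Of the two couples in this cell, the one with the more positive reduction potential is reduced at the cathode: here that is Zn²⁺/Zn (−0.760 V); Li⁺/Li (−3.031 V) is the anode.
E°cell = E°(cathode) − E°(anode) = −0.760 − (−3.031) = +2.271 V.

+2.271 V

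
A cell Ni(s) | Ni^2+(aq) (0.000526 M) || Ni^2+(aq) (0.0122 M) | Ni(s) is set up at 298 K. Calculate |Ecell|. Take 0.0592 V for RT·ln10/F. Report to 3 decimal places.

For a concentration cell E°cell = 0, since both electrodes use the same couple.
The compartment with the higher Ni^2+(aq) concentration (0.0122 M) acts as the cathode; ions are reduced there and produced at the dilute (0.000526 M) anode.
With n = 2, Ecell = −(0.0592/2)·log([dilute]/[conc]) = −(0.0592/2)·log(0.000526/0.0122) = +0.040 V.

0.040 V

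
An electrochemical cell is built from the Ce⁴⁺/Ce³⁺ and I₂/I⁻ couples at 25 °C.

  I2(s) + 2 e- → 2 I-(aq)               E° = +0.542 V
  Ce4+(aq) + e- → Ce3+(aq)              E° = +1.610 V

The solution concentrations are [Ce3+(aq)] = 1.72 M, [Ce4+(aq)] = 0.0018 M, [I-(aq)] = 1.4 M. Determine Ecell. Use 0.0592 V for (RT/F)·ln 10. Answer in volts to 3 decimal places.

+0.900 V

Ce⁴⁺/Ce³⁺ is reduced (cathode, E° = +1.610 V) and I₂/I⁻ is oxidized (anode).
E°cell = E°cat − E°an = +1.610 − (+0.542) = +1.068 V; n = 2.
The balanced reaction is 2 Ce4+(aq) + 2 I-(aq) → 2 Ce3+(aq) + I2(s), so Q = [Ce3+(aq)]^2 / ([Ce4+(aq)]^2·[I-(aq)]^2) = 4.66×10^5 and log Q = 5.668.
E = E° − (0.0592/n)·log Q = +1.068 − (0.0592/2)(5.668) = +0.900 V.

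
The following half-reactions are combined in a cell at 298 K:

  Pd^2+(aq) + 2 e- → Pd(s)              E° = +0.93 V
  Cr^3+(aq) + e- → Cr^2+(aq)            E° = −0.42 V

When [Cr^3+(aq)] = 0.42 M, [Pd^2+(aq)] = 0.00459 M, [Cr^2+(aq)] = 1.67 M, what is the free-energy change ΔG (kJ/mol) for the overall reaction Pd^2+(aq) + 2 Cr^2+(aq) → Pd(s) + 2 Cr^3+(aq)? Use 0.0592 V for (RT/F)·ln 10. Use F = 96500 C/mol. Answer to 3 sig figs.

E°cell = +0.93 − (−0.42) = +1.35 V; the balanced reaction transfers n = 2 electrons.
The reaction quotient is [Cr^3+(aq)]^2 / ([Pd^2+(aq)]·[Cr^2+(aq)]^2) = 13.8; by Nernst, E = +1.35 − (0.0592/2)(1.139) = +1.3163 V.
ΔG = −nFE = −(2)(96500)(+1.3163) J/mol = −254 kJ/mol.

−254 kJ/mol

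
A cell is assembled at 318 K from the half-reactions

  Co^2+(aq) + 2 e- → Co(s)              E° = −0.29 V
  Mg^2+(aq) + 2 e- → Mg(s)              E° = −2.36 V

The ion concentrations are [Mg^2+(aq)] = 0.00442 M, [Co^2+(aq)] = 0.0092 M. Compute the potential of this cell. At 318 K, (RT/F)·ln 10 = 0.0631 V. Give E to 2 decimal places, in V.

+2.08 V

The Co²⁺/Co couple has the more positive E°, so it is the cathode; Mg²⁺/Mg is the anode.
E°cell = E°cat − E°an = −0.29 − (−2.36) = +2.07 V; n = 2.
For the overall reaction Co^2+(aq) + Mg(s) → Co(s) + Mg^2+(aq), Q = [Mg^2+(aq)] / [Co^2+(aq)] = 0.48, giving log Q = −0.318.
Applying E = E° − (RT ln10/nF)·log Q gives +2.07 − (0.0631/2)(−0.318) = +2.08 V.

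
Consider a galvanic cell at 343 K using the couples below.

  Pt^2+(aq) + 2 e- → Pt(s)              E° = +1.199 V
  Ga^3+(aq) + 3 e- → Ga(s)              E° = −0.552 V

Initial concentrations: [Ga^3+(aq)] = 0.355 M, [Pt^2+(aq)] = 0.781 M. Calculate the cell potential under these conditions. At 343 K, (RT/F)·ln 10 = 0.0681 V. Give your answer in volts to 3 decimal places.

The Pt²⁺/Pt couple has the more positive E°, so it is the cathode; Ga³⁺/Ga is the anode.
The standard potential is +1.199 − (−0.552) = +1.751 V and the balanced reaction transfers n = 6 electrons.
The balanced reaction is 3 Pt^2+(aq) + 2 Ga(s) → 3 Pt(s) + 2 Ga^3+(aq), so Q = [Ga^3+(aq)]^2 / [Pt^2+(aq)]^3 = 0.265 and log Q = −0.577.
E = E° − (0.0681/n)·log Q = +1.751 − (0.0681/6)(−0.577) = +1.758 V.

+1.758 V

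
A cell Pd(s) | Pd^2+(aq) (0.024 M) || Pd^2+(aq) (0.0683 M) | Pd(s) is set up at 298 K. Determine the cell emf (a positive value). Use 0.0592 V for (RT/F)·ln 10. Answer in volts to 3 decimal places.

0.013 V

For a concentration cell E°cell = 0, since both electrodes use the same couple.
The compartment with the higher Pd^2+(aq) concentration (0.0683 M) acts as the cathode; ions are reduced there and produced at the dilute (0.024 M) anode.
With n = 2, Ecell = −(0.0592/2)·log([dilute]/[conc]) = −(0.0592/2)·log(0.024/0.0683) = +0.013 V.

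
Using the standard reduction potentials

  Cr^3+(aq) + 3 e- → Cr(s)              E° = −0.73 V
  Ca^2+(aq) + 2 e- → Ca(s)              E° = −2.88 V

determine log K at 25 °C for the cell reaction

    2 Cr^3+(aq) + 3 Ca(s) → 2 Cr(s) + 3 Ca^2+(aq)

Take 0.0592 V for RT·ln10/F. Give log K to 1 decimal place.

log K = 217.9

The Cr³⁺/Cr couple is reduced (cathode); E°cell = −0.73 − (−2.88) = +2.15 V with n = 6.
At equilibrium E = 0, so log K = nE°cell / 0.0592 = (6)(+2.15) / 0.0592 = 217.9.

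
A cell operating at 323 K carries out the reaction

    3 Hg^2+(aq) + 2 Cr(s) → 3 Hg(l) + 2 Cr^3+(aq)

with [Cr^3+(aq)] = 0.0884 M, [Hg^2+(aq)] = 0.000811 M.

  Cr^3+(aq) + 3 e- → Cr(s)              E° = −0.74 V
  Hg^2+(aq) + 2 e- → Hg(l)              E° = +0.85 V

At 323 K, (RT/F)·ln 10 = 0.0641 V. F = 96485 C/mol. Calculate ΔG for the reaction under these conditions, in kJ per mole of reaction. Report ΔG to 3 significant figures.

E°cell = +0.85 − (−0.74) = +1.59 V; the balanced reaction transfers n = 6 electrons.
The reaction quotient is [Cr^3+(aq)]^2 / [Hg^2+(aq)]^3 = 1.47×10^7; by Nernst, E = +1.59 − (0.0641/6)(7.166) = +1.5134 V.
Then ΔG = −nFE = −6 × 96485 × +1.5134 J/mol = −876 kJ/mol.

−876 kJ/mol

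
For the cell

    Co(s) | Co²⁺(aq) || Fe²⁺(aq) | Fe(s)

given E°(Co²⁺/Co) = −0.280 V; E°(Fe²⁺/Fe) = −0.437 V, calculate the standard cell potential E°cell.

By convention the left-hand electrode in cell notation is the anode (oxidation) and the right-hand electrode is the cathode (reduction).
E°cell = E°(right) − E°(left) = −0.437 − (−0.280) = −0.157 V.
The negative sign shows that, as written, the cell would require an external voltage to drive the reaction.

−0.157 V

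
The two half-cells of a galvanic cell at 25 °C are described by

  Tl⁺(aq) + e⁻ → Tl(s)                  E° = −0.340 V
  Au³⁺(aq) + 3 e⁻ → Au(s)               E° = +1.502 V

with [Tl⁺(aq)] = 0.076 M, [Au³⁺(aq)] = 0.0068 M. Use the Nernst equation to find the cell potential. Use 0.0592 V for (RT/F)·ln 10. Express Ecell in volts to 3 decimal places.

+1.865 V

Au³⁺/Au is reduced (cathode, E° = +1.502 V) and Tl⁺/Tl is oxidized (anode).
The standard potential is +1.502 − (−0.340) = +1.842 V and the balanced reaction transfers n = 3 electrons.
The balanced reaction is Au³⁺(aq) + 3 Tl(s) → Au(s) + 3 Tl⁺(aq), so Q = [Tl⁺(aq)]^3 / [Au³⁺(aq)] = 0.0646 and log Q = −1.190.
Applying E = E° − (RT ln10/nF)·log Q gives +1.842 − (0.0592/3)(−1.190) = +1.865 V.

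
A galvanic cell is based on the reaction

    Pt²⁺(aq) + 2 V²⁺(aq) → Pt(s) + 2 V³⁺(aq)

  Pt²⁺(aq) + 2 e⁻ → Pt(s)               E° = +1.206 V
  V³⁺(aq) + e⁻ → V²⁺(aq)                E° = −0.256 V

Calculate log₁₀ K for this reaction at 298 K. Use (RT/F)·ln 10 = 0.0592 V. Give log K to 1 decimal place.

The Pt²⁺/Pt couple is reduced (cathode); E°cell = +1.206 − (−0.256) = +1.462 V with n = 2.
At equilibrium E = 0, so log K = nE°cell / 0.0592 = (2)(+1.462) / 0.0592 = 49.4.

log K = 49.4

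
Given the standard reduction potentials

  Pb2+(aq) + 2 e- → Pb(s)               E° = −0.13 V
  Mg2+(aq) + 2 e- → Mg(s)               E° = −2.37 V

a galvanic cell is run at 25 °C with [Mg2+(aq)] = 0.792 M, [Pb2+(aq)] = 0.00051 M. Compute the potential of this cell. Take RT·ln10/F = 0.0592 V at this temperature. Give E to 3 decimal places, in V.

Since E°(Pb²⁺/Pb) > E°(Mg²⁺/Mg), Pb²⁺/Pb serves as the cathode.
The standard potential is −0.13 − (−2.37) = +2.24 V and the balanced reaction transfers n = 2 electrons.
Balancing gives Pb2+(aq) + Mg(s) → Pb(s) + Mg2+(aq); hence Q = [Mg2+(aq)] / [Pb2+(aq)] = 1.55×10^3 (log Q = 3.191).
E = E° − (0.0592/n)·log Q = +2.24 − (0.0592/2)(3.191) = +2.146 V.

+2.146 V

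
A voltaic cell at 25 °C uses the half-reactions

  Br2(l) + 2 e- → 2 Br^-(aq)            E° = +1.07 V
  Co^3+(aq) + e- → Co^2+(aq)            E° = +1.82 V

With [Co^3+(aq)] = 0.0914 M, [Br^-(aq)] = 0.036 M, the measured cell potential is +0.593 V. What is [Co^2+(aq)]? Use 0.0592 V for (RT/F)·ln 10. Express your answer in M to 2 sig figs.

1.5 M

Co³⁺/Co²⁺ is the cathode (higher E°); E°cell = +1.82 − (+1.07) = +0.75 V with n = 2.
From the Nernst equation, log Q = n(E° − E)/0.0592 = 2·(+0.75 − (+0.593))/0.0592 = 5.304.
Balancing electrons gives 2 Co^3+(aq) + 2 Br^-(aq) → 2 Co^2+(aq) + Br2(l); thus Q = [Co^2+(aq)]^2 / ([Co^3+(aq)]^2·[Br^-(aq)]^2).
Solving for the unknown gives log [Co^2+(aq)] = 0.169, so [Co^2+(aq)] ≈ 1.5 M.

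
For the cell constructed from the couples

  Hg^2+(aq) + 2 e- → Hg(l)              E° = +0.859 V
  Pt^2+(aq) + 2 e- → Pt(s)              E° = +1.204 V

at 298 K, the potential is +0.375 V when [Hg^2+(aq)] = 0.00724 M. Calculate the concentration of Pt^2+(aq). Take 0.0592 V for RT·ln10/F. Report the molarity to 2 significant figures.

0.075 M

Pt²⁺/Pt is the cathode (higher E°); E°cell = +1.204 − (+0.859) = +0.345 V with n = 2.
From the Nernst equation, log Q = n(E° − E)/0.0592 = 2·(+0.345 − (+0.375))/0.0592 = −1.014.
The balanced reaction is Pt^2+(aq) + Hg(l) → Pt(s) + Hg^2+(aq), so Q = [Hg^2+(aq)] / [Pt^2+(aq)].
Substituting the known concentrations and solving, log [Pt^2+(aq)] = −1.126 and [Pt^2+(aq)] = 0.075 M.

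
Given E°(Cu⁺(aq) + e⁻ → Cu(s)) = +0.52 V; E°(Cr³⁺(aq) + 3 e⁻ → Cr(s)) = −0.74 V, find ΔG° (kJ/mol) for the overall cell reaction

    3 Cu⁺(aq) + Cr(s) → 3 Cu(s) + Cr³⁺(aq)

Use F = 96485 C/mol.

−365 kJ/mol

In the reaction as written Cu⁺(aq) is reduced, so the Cu⁺/Cu couple is the cathode and Cr³⁺/Cr is the anode.
E°cell = +0.52 − (−0.74) = +1.26 V; balancing electrons gives n = 3.
ΔG° = −nFE°cell = −(3)(96485)(+1.26) J/mol = −365 kJ/mol.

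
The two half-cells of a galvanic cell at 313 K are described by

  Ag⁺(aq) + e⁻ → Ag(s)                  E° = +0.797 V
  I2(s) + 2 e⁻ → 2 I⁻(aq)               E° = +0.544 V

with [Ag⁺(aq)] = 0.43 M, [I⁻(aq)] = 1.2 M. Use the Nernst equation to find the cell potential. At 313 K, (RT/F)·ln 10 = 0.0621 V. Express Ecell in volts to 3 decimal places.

The Ag⁺/Ag couple has the more positive E°, so it is the cathode; I₂/I⁻ is the anode.
E°cell = E°cat − E°an = +0.797 − (+0.544) = +0.253 V; n = 2.
The balanced reaction is 2 Ag⁺(aq) + 2 I⁻(aq) → 2 Ag(s) + I2(s), so Q = 1 / ([Ag⁺(aq)]^2·[I⁻(aq)]^2) = 3.76 and log Q = 0.575.
E = E° − (0.0621/n)·log Q = +0.253 − (0.0621/2)(0.575) = +0.235 V.

+0.235 V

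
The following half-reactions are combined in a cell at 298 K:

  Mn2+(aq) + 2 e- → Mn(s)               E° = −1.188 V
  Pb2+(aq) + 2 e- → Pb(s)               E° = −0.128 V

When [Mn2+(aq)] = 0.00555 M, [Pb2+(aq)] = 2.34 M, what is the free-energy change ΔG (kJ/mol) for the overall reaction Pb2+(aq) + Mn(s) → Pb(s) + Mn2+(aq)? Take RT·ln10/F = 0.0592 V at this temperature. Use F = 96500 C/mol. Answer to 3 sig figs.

−220 kJ/mol

E°cell = −0.128 − (−1.188) = +1.060 V; the balanced reaction transfers n = 2 electrons.
Here Q = [Mn2+(aq)] / [Pb2+(aq)] = 0.00237 (log Q = −2.625), giving E = +1.060 − (0.0592/2)·(−2.625) = +1.1377 V.
Then ΔG = −nFE = −2 × 96500 × +1.1377 J/mol = −220 kJ/mol.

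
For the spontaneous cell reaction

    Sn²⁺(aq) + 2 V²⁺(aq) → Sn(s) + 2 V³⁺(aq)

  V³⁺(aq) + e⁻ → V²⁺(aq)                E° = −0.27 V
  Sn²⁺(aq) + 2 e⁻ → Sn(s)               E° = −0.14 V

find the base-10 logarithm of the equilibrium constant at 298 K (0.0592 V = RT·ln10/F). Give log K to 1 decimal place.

The Sn²⁺/Sn couple is reduced (cathode); E°cell = −0.14 − (−0.27) = +0.13 V with n = 2.
At equilibrium E = 0, so log K = nE°cell / 0.0592 = (2)(+0.13) / 0.0592 = 4.4.

log K = 4.4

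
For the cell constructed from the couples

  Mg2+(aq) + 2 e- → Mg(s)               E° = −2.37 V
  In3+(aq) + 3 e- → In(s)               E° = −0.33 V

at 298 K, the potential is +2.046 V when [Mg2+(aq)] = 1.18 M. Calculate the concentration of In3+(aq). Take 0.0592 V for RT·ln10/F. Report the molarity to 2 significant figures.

2.6 M

The In³⁺/In couple has the larger reduction potential, so it is the cathode: E°cell = −0.33 − (−2.37) = +2.04 V and n = 6.
From the Nernst equation, log Q = n(E° − E)/0.0592 = 6·(+2.04 − (+2.046))/0.0592 = −0.608.
The balanced reaction is 2 In3+(aq) + 3 Mg(s) → 2 In(s) + 3 Mg2+(aq), so Q = [Mg2+(aq)]^3 / [In3+(aq)]^2.
Solving for the unknown gives log [In3+(aq)] = 0.412, so [In3+(aq)] ≈ 2.6 M.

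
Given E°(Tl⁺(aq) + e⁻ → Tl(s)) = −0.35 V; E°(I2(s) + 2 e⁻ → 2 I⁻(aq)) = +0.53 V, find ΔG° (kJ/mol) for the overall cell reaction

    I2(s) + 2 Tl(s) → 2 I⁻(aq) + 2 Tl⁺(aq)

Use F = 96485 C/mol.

−170 kJ/mol

In the reaction as written I2(s) is reduced, so the I₂/I⁻ couple is the cathode and Tl⁺/Tl is the anode.
E°cell = +0.53 − (−0.35) = +0.88 V; balancing electrons gives n = 2.
ΔG° = −nFE°cell = −(2)(96485)(+0.88) J/mol = −170 kJ/mol.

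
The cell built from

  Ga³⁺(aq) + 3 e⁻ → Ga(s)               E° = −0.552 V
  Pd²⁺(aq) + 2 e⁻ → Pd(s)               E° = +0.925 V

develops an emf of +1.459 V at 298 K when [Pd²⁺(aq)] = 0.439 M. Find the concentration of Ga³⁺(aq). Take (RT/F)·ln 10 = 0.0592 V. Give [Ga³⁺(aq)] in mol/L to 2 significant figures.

2.4 M

The Pd²⁺/Pd couple has the larger reduction potential, so it is the cathode: E°cell = +0.925 − (−0.552) = +1.477 V and n = 6.
From the Nernst equation, log Q = n(E° − E)/0.0592 = 6·(+1.477 − (+1.459))/0.0592 = 1.824.
The balanced reaction is 3 Pd²⁺(aq) + 2 Ga(s) → 3 Pd(s) + 2 Ga³⁺(aq), so Q = [Ga³⁺(aq)]^2 / [Pd²⁺(aq)]^3.
Isolating [Ga³⁺(aq)] in Q = 10^{1.824} yields log [Ga³⁺(aq)] = 0.376, i.e. 2.4 M.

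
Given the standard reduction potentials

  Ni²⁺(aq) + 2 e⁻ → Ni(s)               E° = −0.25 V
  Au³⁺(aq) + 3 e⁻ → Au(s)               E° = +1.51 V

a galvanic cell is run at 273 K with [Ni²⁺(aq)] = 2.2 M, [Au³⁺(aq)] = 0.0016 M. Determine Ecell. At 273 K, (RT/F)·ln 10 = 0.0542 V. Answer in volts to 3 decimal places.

The Au³⁺/Au couple has the more positive E°, so it is the cathode; Ni²⁺/Ni is the anode.
E°cell = E°cat − E°an = +1.51 − (−0.25) = +1.76 V; n = 6.
The balanced reaction is 2 Au³⁺(aq) + 3 Ni(s) → 2 Au(s) + 3 Ni²⁺(aq), so Q = [Ni²⁺(aq)]^3 / [Au³⁺(aq)]^2 = 4.16×10^6 and log Q = 6.619.
By the Nernst equation, E = +1.76 − (0.0542/6)·(6.619) = +1.700 V.

+1.700 V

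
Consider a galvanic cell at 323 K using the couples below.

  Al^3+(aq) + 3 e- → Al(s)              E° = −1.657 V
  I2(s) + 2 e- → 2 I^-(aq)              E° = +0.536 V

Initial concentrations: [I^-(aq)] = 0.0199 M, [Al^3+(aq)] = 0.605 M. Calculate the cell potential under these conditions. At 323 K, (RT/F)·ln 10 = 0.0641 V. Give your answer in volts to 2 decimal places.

Since E°(I₂/I⁻) > E°(Al³⁺/Al), I₂/I⁻ serves as the cathode.
The standard potential is +0.536 − (−1.657) = +2.193 V and the balanced reaction transfers n = 6 electrons.
Balancing gives 3 I2(s) + 2 Al(s) → 6 I^-(aq) + 2 Al^3+(aq); hence Q = [I^-(aq)]^6·[Al^3+(aq)]^2 = 2.27×10^−11 (log Q = −10.643).
E = E° − (0.0641/n)·log Q = +2.193 − (0.0641/6)(−10.643) = +2.31 V.

+2.31 V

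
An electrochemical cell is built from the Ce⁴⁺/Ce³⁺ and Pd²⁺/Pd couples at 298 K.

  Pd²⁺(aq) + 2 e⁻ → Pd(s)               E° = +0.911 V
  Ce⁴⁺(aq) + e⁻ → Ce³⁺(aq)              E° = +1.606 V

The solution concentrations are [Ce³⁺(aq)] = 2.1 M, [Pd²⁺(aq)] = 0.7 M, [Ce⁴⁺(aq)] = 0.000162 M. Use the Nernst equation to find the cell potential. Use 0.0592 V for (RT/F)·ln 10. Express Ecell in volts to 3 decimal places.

Ce⁴⁺/Ce³⁺ is reduced (cathode, E° = +1.606 V) and Pd²⁺/Pd is oxidized (anode).
The standard potential is +1.606 − (+0.911) = +0.695 V and the balanced reaction transfers n = 2 electrons.
For the overall reaction 2 Ce⁴⁺(aq) + Pd(s) → 2 Ce³⁺(aq) + Pd²⁺(aq), Q = ([Ce³⁺(aq)]^2·[Pd²⁺(aq)]) / [Ce⁴⁺(aq)]^2 = 1.18×10^8, giving log Q = 8.071.
Applying E = E° − (RT ln10/nF)·log Q gives +0.695 − (0.0592/2)(8.071) = +0.456 V.

+0.456 V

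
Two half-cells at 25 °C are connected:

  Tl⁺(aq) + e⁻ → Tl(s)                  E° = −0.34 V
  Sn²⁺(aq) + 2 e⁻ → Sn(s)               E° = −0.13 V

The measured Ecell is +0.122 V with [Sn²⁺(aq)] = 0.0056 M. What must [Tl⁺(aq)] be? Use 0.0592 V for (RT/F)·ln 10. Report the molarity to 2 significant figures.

The Sn²⁺/Sn couple has the larger reduction potential, so it is the cathode: E°cell = −0.13 − (−0.34) = +0.21 V and n = 2.
Since E = E° − (0.0592/n)·log Q, log Q = n(E° − E)/0.0592 = 2.973.
The balanced reaction is Sn²⁺(aq) + 2 Tl(s) → Sn(s) + 2 Tl⁺(aq), so Q = [Tl⁺(aq)]^2 / [Sn²⁺(aq)].
Substituting the known concentrations and solving, log [Tl⁺(aq)] = 0.361 and [Tl⁺(aq)] = 2.3 M.

2.3 M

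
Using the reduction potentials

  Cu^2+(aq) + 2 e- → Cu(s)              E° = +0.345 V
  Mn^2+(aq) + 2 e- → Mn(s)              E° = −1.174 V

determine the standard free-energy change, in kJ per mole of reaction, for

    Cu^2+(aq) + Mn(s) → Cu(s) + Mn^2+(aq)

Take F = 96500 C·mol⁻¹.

In the reaction as written Cu^2+(aq) is reduced, so the Cu²⁺/Cu couple is the cathode and Mn²⁺/Mn is the anode.
E°cell = +0.345 − (−1.174) = +1.519 V; balancing electrons gives n = 2.
ΔG° = −nFE°cell = −(2)(96500)(+1.519) J/mol = −293 kJ/mol.

−293 kJ/mol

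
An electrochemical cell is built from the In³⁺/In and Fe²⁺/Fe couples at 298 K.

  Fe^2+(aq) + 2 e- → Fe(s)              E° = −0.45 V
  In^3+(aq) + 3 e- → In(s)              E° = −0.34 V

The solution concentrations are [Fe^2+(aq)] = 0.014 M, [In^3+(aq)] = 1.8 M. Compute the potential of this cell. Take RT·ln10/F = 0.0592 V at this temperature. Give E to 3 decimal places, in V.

+0.170 V

The In³⁺/In couple has the more positive E°, so it is the cathode; Fe²⁺/Fe is the anode.
E°cell = E°cat − E°an = −0.34 − (−0.45) = +0.11 V; n = 6.
For the overall reaction 2 In^3+(aq) + 3 Fe(s) → 2 In(s) + 3 Fe^2+(aq), Q = [Fe^2+(aq)]^3 / [In^3+(aq)]^2 = 8.47×10^−7, giving log Q = −6.072.
E = E° − (0.0592/n)·log Q = +0.11 − (0.0592/6)(−6.072) = +0.170 V.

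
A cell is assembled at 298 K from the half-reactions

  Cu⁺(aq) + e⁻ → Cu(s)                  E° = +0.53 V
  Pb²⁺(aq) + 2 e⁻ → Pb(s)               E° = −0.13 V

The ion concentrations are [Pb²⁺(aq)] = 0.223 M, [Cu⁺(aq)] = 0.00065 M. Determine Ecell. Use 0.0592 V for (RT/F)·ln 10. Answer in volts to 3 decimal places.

The Cu⁺/Cu couple has the more positive E°, so it is the cathode; Pb²⁺/Pb is the anode.
E°cell = E°cat − E°an = +0.53 − (−0.13) = +0.66 V; n = 2.
For the overall reaction 2 Cu⁺(aq) + Pb(s) → 2 Cu(s) + Pb²⁺(aq), Q = [Pb²⁺(aq)] / [Cu⁺(aq)]^2 = 5.28×10^5, giving log Q = 5.722.
By the Nernst equation, E = +0.66 − (0.0592/2)·(5.722) = +0.491 V.

+0.491 V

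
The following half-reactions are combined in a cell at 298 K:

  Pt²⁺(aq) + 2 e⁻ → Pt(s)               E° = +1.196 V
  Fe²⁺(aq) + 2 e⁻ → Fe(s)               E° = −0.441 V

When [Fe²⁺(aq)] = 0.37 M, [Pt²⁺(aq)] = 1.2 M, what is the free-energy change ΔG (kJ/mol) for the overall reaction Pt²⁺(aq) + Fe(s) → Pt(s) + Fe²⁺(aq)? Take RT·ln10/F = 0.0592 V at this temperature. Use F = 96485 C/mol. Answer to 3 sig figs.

−319 kJ/mol

E°cell = +1.196 − (−0.441) = +1.637 V; the balanced reaction transfers n = 2 electrons.
The reaction quotient is [Fe²⁺(aq)] / [Pt²⁺(aq)] = 0.308; by Nernst, E = +1.637 − (0.0592/2)(−0.511) = +1.6521 V.
Finally ΔG = −nFE = −(2)(96485 C/mol)(+1.6521 V) = −319 kJ/mol.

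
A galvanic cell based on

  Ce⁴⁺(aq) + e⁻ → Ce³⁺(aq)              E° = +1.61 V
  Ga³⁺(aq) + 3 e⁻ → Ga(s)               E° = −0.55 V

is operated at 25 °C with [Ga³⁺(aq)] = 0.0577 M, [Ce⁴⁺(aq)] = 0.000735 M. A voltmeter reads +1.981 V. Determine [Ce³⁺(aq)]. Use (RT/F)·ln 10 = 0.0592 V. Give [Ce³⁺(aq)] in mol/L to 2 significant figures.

2.0 M

With Ce⁴⁺/Ce³⁺ at the cathode and Ga³⁺/Ga at the anode, E°cell = +1.61 − (−0.55) = +2.16 V (n = 3).
From the Nernst equation, log Q = n(E° − E)/0.0592 = 3·(+2.16 − (+1.981))/0.0592 = 9.071.
The balanced reaction is 3 Ce⁴⁺(aq) + Ga(s) → 3 Ce³⁺(aq) + Ga³⁺(aq), so Q = ([Ce³⁺(aq)]^3·[Ga³⁺(aq)]) / [Ce⁴⁺(aq)]^3.
Solving for the unknown gives log [Ce³⁺(aq)] = 0.303, so [Ce³⁺(aq)] ≈ 2.0 M.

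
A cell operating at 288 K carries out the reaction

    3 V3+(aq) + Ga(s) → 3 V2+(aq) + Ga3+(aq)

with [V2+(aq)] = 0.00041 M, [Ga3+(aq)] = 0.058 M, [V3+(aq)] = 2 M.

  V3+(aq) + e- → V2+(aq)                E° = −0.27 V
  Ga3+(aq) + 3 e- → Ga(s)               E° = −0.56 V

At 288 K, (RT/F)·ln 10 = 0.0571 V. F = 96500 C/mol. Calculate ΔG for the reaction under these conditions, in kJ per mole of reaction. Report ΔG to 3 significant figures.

With V³⁺/V²⁺ reduced at the cathode, E°cell = −0.27 − (−0.56) = +0.29 V and n = 3.
The reaction quotient is ([V2+(aq)]^3·[Ga3+(aq)]) / [V3+(aq)]^3 = 5×10^−13; by Nernst, E = +0.29 − (0.0571/3)(−12.301) = +0.5241 V.
Then ΔG = −nFE = −3 × 96500 × +0.5241 J/mol = −152 kJ/mol.

−152 kJ/mol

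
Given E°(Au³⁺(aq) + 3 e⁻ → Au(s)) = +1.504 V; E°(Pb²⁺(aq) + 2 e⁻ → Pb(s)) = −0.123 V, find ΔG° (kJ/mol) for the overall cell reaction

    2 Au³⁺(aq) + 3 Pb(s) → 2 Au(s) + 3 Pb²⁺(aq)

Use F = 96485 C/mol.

−942 kJ/mol

In the reaction as written Au³⁺(aq) is reduced, so the Au³⁺/Au couple is the cathode and Pb²⁺/Pb is the anode.
E°cell = +1.504 − (−0.123) = +1.627 V; balancing electrons gives n = 6.
ΔG° = −nFE°cell = −(6)(96485)(+1.627) J/mol = −942 kJ/mol.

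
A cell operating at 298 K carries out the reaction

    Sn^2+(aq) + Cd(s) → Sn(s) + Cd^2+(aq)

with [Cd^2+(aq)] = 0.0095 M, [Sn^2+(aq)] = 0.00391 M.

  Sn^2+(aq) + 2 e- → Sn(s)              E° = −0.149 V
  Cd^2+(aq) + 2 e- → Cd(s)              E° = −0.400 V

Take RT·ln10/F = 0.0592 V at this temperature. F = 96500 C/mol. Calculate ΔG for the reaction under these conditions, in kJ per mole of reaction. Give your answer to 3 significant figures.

E°cell = −0.149 − (−0.400) = +0.251 V; the balanced reaction transfers n = 2 electrons.
Q = [Cd^2+(aq)] / [Sn^2+(aq)] = 2.43, so log Q = 0.386 and E = +0.251 − (0.0592/2)(0.386) = +0.2396 V.
ΔG = −nFE = −(2)(96500)(+0.2396) J/mol = −46.2 kJ/mol.

−46.2 kJ/mol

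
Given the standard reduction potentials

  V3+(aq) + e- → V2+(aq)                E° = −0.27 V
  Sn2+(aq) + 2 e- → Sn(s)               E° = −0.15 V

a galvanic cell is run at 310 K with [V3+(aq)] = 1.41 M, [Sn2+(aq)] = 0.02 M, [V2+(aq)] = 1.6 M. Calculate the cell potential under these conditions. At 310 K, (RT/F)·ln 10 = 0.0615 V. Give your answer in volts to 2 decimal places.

+0.07 V

Sn²⁺/Sn is reduced (cathode, E° = −0.15 V) and V³⁺/V²⁺ is oxidized (anode).
E°cell = −0.15 − (−0.27) = +0.12 V, with n = 2 electrons transferred.
For the overall reaction Sn2+(aq) + 2 V2+(aq) → Sn(s) + 2 V3+(aq), Q = [V3+(aq)]^2 / ([Sn2+(aq)]·[V2+(aq)]^2) = 38.8, giving log Q = 1.589.
By the Nernst equation, E = +0.12 − (0.0615/2)·(1.589) = +0.07 V.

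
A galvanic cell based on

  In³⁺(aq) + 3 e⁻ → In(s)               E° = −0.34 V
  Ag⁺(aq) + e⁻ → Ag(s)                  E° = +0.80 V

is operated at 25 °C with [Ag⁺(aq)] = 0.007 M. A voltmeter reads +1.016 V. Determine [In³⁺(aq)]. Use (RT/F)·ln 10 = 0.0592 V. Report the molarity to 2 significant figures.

0.66 M

With Ag⁺/Ag at the cathode and In³⁺/In at the anode, E°cell = +0.80 − (−0.34) = +1.14 V (n = 3).
Since E = E° − (0.0592/n)·log Q, log Q = n(E° − E)/0.0592 = 6.284.
The balanced reaction is 3 Ag⁺(aq) + In(s) → 3 Ag(s) + In³⁺(aq), so Q = [In³⁺(aq)] / [Ag⁺(aq)]^3.
Substituting the known concentrations and solving, log [In³⁺(aq)] = −0.181 and [In³⁺(aq)] = 0.66 M.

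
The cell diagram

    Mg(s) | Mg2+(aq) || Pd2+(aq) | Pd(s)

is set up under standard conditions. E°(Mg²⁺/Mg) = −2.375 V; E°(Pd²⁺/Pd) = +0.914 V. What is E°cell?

By convention the left-hand electrode in cell notation is the anode (oxidation) and the right-hand electrode is the cathode (reduction).
E°cell = E°(right) − E°(left) = +0.914 − (−2.375) = +3.289 V.

+3.289 V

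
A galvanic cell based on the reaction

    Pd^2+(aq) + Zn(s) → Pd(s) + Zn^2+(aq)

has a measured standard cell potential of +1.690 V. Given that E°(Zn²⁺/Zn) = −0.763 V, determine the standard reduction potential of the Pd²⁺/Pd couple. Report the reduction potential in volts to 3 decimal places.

+0.927 V

In the reaction as written the Pd²⁺/Pd couple is reduced (cathode) and Zn²⁺/Zn is oxidized (anode), so E°cell = E°(Pd²⁺/Pd) − E°(Zn²⁺/Zn).
E°(Pd²⁺/Pd) = E°cell + E°(anode) = +1.690 + (−0.763) = +0.927 V.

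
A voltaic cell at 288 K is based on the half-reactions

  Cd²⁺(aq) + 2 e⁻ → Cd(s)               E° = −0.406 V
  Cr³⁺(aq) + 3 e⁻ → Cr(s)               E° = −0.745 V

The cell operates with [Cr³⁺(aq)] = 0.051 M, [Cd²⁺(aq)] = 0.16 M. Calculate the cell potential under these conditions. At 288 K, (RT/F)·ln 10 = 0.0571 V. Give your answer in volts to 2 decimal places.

+0.34 V

The Cd²⁺/Cd couple has the more positive E°, so it is the cathode; Cr³⁺/Cr is the anode.
E°cell = −0.406 − (−0.745) = +0.339 V, with n = 6 electrons transferred.
The balanced reaction is 3 Cd²⁺(aq) + 2 Cr(s) → 3 Cd(s) + 2 Cr³⁺(aq), so Q = [Cr³⁺(aq)]^2 / [Cd²⁺(aq)]^3 = 0.635 and log Q = −0.197.
By the Nernst equation, E = +0.339 − (0.0571/6)·(−0.197) = +0.34 V.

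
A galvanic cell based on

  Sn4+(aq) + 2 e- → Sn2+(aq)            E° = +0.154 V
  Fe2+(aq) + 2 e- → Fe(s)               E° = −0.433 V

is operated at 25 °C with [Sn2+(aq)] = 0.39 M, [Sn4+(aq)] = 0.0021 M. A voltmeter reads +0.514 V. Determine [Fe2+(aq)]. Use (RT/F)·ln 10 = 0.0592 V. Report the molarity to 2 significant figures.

1.6 M

With Sn⁴⁺/Sn²⁺ at the cathode and Fe²⁺/Fe at the anode, E°cell = +0.154 − (−0.433) = +0.587 V (n = 2).
Since E = E° − (0.0592/n)·log Q, log Q = n(E° − E)/0.0592 = 2.466.
The balanced reaction is Sn4+(aq) + Fe(s) → Sn2+(aq) + Fe2+(aq), so Q = ([Sn2+(aq)]·[Fe2+(aq)]) / [Sn4+(aq)].
Solving for the unknown gives log [Fe2+(aq)] = 0.197, so [Fe2+(aq)] ≈ 1.6 M.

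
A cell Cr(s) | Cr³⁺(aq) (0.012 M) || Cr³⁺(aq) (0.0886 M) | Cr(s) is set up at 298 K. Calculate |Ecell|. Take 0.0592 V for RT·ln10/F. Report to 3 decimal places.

For a concentration cell E°cell = 0, since both electrodes use the same couple.
The compartment with the higher Cr³⁺(aq) concentration (0.0886 M) acts as the cathode; ions are reduced there and produced at the dilute (0.012 M) anode.
With n = 3, Ecell = −(0.0592/3)·log([dilute]/[conc]) = −(0.0592/3)·log(0.012/0.0886) = +0.017 V.

0.017 V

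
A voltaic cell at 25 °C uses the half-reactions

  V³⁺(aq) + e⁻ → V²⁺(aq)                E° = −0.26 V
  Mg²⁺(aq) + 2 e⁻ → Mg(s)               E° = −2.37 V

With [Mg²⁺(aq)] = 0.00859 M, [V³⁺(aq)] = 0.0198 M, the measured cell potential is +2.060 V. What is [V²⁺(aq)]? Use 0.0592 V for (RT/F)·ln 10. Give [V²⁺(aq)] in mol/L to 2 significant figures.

V³⁺/V²⁺ is the cathode (higher E°); E°cell = −0.26 − (−2.37) = +2.11 V with n = 2.
Rearranging E = E° − (0.0592/n)·log Q gives log Q = 2(+2.11 − (+2.060))/0.0592 = 1.689.
The balanced reaction is 2 V³⁺(aq) + Mg(s) → 2 V²⁺(aq) + Mg²⁺(aq), so Q = ([V²⁺(aq)]^2·[Mg²⁺(aq)]) / [V³⁺(aq)]^2.
Isolating [V²⁺(aq)] in Q = 10^{1.689} yields log [V²⁺(aq)] = 0.174, i.e. 1.5 M.

1.5 M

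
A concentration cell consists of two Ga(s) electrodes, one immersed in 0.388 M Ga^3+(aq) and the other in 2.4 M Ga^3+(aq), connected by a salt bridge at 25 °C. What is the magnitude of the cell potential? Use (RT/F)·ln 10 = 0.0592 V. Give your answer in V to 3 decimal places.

0.016 V

For a concentration cell E°cell = 0, since both electrodes use the same couple.
The compartment with the higher Ga^3+(aq) concentration (2.4 M) acts as the cathode; ions are reduced there and produced at the dilute (0.388 M) anode.
With n = 3, Ecell = −(0.0592/3)·log([dilute]/[conc]) = −(0.0592/3)·log(0.388/2.4) = +0.016 V.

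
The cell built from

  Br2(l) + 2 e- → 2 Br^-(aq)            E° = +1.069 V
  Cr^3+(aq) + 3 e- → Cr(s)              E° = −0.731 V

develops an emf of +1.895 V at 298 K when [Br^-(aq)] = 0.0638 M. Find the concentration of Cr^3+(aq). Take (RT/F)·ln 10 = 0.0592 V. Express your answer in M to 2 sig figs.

0.059 M

The Br₂/Br⁻ couple has the larger reduction potential, so it is the cathode: E°cell = +1.069 − (−0.731) = +1.800 V and n = 6.
From the Nernst equation, log Q = n(E° − E)/0.0592 = 6·(+1.800 − (+1.895))/0.0592 = −9.628.
For 3 Br2(l) + 2 Cr(s) → 6 Br^-(aq) + 2 Cr^3+(aq), the reaction quotient is Q = [Br^-(aq)]^6·[Cr^3+(aq)]^2.
Solving for the unknown gives log [Cr^3+(aq)] = −1.228, so [Cr^3+(aq)] ≈ 0.059 M.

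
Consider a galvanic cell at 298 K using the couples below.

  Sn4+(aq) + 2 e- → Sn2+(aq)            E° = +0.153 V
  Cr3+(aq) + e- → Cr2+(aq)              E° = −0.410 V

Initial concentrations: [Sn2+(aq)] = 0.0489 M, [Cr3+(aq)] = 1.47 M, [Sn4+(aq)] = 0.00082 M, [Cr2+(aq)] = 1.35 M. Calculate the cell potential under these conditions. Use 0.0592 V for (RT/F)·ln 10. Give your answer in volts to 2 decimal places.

+0.51 V

Sn⁴⁺/Sn²⁺ is reduced (cathode, E° = +0.153 V) and Cr³⁺/Cr²⁺ is oxidized (anode).
E°cell = E°cat − E°an = +0.153 − (−0.410) = +0.563 V; n = 2.
Balancing gives Sn4+(aq) + 2 Cr2+(aq) → Sn2+(aq) + 2 Cr3+(aq); hence Q = ([Sn2+(aq)]·[Cr3+(aq)]^2) / ([Sn4+(aq)]·[Cr2+(aq)]^2) = 70.7 (log Q = 1.849).
By the Nernst equation, E = +0.563 − (0.0592/2)·(1.849) = +0.51 V.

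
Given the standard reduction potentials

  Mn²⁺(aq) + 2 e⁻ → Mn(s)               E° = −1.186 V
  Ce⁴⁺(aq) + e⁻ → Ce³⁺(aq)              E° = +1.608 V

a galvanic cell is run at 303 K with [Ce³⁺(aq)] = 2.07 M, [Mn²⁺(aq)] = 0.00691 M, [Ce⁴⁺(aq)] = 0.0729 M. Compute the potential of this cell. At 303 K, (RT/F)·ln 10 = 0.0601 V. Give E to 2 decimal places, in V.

The Ce⁴⁺/Ce³⁺ couple has the more positive E°, so it is the cathode; Mn²⁺/Mn is the anode.
E°cell = +1.608 − (−1.186) = +2.794 V, with n = 2 electrons transferred.
Balancing gives 2 Ce⁴⁺(aq) + Mn(s) → 2 Ce³⁺(aq) + Mn²⁺(aq); hence Q = ([Ce³⁺(aq)]^2·[Mn²⁺(aq)]) / [Ce⁴⁺(aq)]^2 = 5.57 (log Q = 0.746).
E = E° − (0.0601/n)·log Q = +2.794 − (0.0601/2)(0.746) = +2.77 V.

+2.77 V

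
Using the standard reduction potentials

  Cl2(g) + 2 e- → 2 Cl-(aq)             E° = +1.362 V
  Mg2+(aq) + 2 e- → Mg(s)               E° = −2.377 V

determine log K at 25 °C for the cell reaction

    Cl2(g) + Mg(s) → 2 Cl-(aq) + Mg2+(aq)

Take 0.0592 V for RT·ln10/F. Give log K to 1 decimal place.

log K = 126.3

The Cl₂/Cl⁻ couple is reduced (cathode); E°cell = +1.362 − (−2.377) = +3.739 V with n = 2.
At equilibrium E = 0, so log K = nE°cell / 0.0592 = (2)(+3.739) / 0.0592 = 126.3.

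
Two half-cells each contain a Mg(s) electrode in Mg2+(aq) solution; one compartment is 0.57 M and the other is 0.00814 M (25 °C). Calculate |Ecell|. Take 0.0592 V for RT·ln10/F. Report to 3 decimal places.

For a concentration cell E°cell = 0, since both electrodes use the same couple.
The compartment with the higher Mg2+(aq) concentration (0.57 M) acts as the cathode; ions are reduced there and produced at the dilute (0.00814 M) anode.
With n = 2, Ecell = −(0.0592/2)·log([dilute]/[conc]) = −(0.0592/2)·log(0.00814/0.57) = +0.055 V.

0.055 V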